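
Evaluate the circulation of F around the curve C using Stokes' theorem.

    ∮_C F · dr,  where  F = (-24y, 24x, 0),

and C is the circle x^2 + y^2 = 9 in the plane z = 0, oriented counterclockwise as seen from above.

Let S be the flat disk x^2 + y^2 ≤ 9 in the plane z = 0, with upward unit normal n̂ = ẑ. By Stokes' theorem,

    ∮_C F · dr = ∬_S (∇ × F) · n̂ dS = ∬_D (curl F)_z dA,

where D is the disk x^2 + y^2 ≤ 9.

Compute the curl of F = (-24y, 24x, 0):
    (∇ × F)_x = ∂F_z/∂y - ∂F_y/∂z = 0,
    (∇ × F)_y = ∂F_x/∂z - ∂F_z/∂x = 0,
    (∇ × F)_z = ∂F_y/∂x - ∂F_x/∂y = 48.

On z = 0, (curl F)_z = 48.

Convert to polar (x = r cos θ, y = r sin θ, dA = r dr dθ); the integrand becomes 48, so

    ∬_D (curl F)_z dA = ∫_0^{2π} ∫_0^{3} (48) · r dr dθ.

Inner (r from 0 to 3): 216.
Outer (θ from 0 to 2π): 432π.

Therefore ∮_C F · dr = 432π.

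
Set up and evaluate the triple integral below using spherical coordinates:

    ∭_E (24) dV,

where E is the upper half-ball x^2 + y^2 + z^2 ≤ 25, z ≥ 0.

In spherical coordinates, x = ρ sin(φ) cos(θ), y = ρ sin(φ) sin(θ), z = ρ cos(φ), and dV = ρ^2 sin(φ) dρ dφ dθ.

The integrand becomes 24, so

    ∭_E (24) dV = ∫_{0}^{2π} ∫_{0}^{π/2} ∫_{0}^{5} (24) · ρ^2 sin(φ) dρ dφ dθ.

Inner (ρ): 1000sin(φ).
Middle (φ): 1000.
Outer (θ): 2000π.

Therefore the triple integral equals 2000π.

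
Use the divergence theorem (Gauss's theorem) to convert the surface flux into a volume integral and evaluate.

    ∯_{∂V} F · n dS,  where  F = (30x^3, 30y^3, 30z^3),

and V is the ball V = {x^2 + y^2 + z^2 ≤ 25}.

By the divergence theorem,

    ∯_{∂V} F · n dS = ∭_V (∇ · F) dV.

Compute the divergence:
    ∇ · F = ∂F_x/∂x + ∂F_y/∂y + ∂F_z/∂z = 90x^2 + 90y^2 + 90z^2.

In spherical coordinates, x = ρ sin(φ) cos(θ), y = ρ sin(φ) sin(θ), z = ρ cos(φ), dV = ρ^2 sin(φ) dρ dφ dθ, with 0 ≤ ρ ≤ 5, 0 ≤ φ ≤ π, 0 ≤ θ ≤ 2π.

The integrand, after substitution and multiplying by the volume element, becomes (90ρ^2) · ρ^2 sin(φ), so

    ∭_V (∇·F) dV = ∫_0^{2π} ∫_0^{π} ∫_0^{5} (90ρ^2) · ρ^2 sin(φ) dρ dφ dθ.

Inner (ρ from 0 to 5): 56250sin(φ).
Middle (φ from 0 to π): 112500.
Outer (θ from 0 to 2π): 225000π.

Therefore ∯_{∂V} F · n dS = 225000π.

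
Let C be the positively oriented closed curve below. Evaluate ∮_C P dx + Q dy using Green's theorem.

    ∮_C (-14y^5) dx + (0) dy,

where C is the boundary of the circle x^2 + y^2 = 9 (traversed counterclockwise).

Green's theorem converts the closed line integral into a double integral over the enclosed region D:

    ∮_C P dx + Q dy = ∬_D (∂Q/∂x - ∂P/∂y) dA.

Here P = -14y^5, Q = 0, so

    ∂Q/∂x = 0,    ∂P/∂y = -70y^4,
    ∂Q/∂x - ∂P/∂y = 70y^4.

D is the region x^2 + y^2 ≤ 9. Evaluating the double integral:

In polar coordinates (x = r cos θ, y = r sin θ, dA = r dr dθ) the integrand becomes 70r^4sin(θ)^4, so

    ∬_D (70y^4) dA = ∫_0^{2π} ∫_0^{3} (70r^4sin(θ)^4) · r dr dθ.

Inner (r from 0 to 3): 8505sin(θ)^4.
Outer (θ from 0 to 2π): 25515π/4.

Therefore ∮_C P dx + Q dy = 25515π/4.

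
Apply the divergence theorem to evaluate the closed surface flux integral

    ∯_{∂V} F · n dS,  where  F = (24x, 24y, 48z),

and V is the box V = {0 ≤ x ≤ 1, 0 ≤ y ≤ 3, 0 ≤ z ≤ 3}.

By the divergence theorem,

    ∯_{∂V} F · n dS = ∭_V (∇ · F) dV.

Compute the divergence:
    ∇ · F = ∂F_x/∂x + ∂F_y/∂y + ∂F_z/∂z = 24 + 24 + 48 = 96.

V is a rectangular box, so dV = dx dy dz with 0 ≤ x ≤ 1, 0 ≤ y ≤ 3, 0 ≤ z ≤ 3.

Integrate (96) over V as an iterated integral:

    ∭_V (∇·F) dV = ∫_0^{1} ∫_0^{3} ∫_0^{3} (96) dz dy dx.

Inner (z from 0 to 3): 288.
Middle (y from 0 to 3): 864.
Outer (x from 0 to 1): 864.

Therefore ∯_{∂V} F · n dS = 864.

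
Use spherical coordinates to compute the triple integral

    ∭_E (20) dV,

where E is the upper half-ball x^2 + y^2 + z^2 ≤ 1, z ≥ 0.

In spherical coordinates, x = ρ sin(φ) cos(θ), y = ρ sin(φ) sin(θ), z = ρ cos(φ), and dV = ρ^2 sin(φ) dρ dφ dθ.

The integrand becomes 20, so

    ∭_E (20) dV = ∫_{0}^{2π} ∫_{0}^{π/2} ∫_{0}^{1} (20) · ρ^2 sin(φ) dρ dφ dθ.

Inner (ρ): 20sin(φ)/3.
Middle (φ): 20/3.
Outer (θ): 40π/3.

Therefore the triple integral equals 40π/3.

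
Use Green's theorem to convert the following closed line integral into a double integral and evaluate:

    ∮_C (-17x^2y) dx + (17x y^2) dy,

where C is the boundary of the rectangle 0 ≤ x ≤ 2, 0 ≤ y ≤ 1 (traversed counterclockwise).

Green's theorem converts the closed line integral into a double integral over the enclosed region D:

    ∮_C P dx + Q dy = ∬_D (∂Q/∂x - ∂P/∂y) dA.

Here P = -17x^2y, Q = 17x y^2, so

    ∂Q/∂x = 17y^2,    ∂P/∂y = -17x^2,
    ∂Q/∂x - ∂P/∂y = 17x^2 + 17y^2.

D is the region 0 ≤ x ≤ 2, 0 ≤ y ≤ 1. Evaluating the double integral:

    ∬_D (17x^2 + 17y^2) dA = ∫_0^{2} ∫_0^{1} (17x^2 + 17y^2) dy dx.

Inner (y from 0 to 1): 17x^2 + 17/3.
Outer (x from 0 to 2): 170/3.

Therefore ∮_C P dx + Q dy = 170/3.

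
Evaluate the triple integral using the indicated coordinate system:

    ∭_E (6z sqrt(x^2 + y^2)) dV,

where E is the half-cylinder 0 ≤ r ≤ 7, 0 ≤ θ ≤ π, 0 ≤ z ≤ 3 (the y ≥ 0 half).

In cylindrical coordinates, x = r cos(θ), y = r sin(θ), z = z, and dV = r dr dθ dz.

The integrand becomes 6r z, so

    ∭_E (6z sqrt(x^2 + y^2)) dV = ∫_{0}^{π} ∫_{0}^{7} ∫_{0}^{3} (6r z) · r dz dr dθ.

Inner (z): 27r^2.
Middle (r from 0 to 7): 3087.
Outer (θ): 3087π.

Therefore the triple integral equals 3087π.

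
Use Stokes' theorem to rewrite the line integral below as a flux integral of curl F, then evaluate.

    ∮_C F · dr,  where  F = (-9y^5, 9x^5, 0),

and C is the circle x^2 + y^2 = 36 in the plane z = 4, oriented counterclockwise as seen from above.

Let S be the flat disk x^2 + y^2 ≤ 36 in the plane z = 4, with upward unit normal n̂ = ẑ. By Stokes' theorem,

    ∮_C F · dr = ∬_S (∇ × F) · n̂ dS = ∬_D (curl F)_z dA,

where D is the disk x^2 + y^2 ≤ 36.

Compute the curl of F = (-9y^5, 9x^5, 0):
    (∇ × F)_x = ∂F_z/∂y - ∂F_y/∂z = 0,
    (∇ × F)_y = ∂F_x/∂z - ∂F_z/∂x = 0,
    (∇ × F)_z = ∂F_y/∂x - ∂F_x/∂y = 45x^4 + 45y^4.

On z = 4, (curl F)_z = 45x^4 + 45y^4.

Convert to polar (x = r cos θ, y = r sin θ, dA = r dr dθ); the integrand becomes 45r^4(sin(θ)^4 + cos(θ)^4), so

    ∬_D (curl F)_z dA = ∫_0^{2π} ∫_0^{6} (45r^4(sin(θ)^4 + cos(θ)^4)) · r dr dθ.

Inner (r from 0 to 6): 349920sin(θ)^4 + 349920cos(θ)^4.
Outer (θ from 0 to 2π): 524880π.

Therefore ∮_C F · dr = 524880π.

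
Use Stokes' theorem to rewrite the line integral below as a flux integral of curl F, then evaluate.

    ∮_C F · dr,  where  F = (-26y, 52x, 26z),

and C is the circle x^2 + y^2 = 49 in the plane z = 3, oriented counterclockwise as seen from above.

Let S be the flat disk x^2 + y^2 ≤ 49 in the plane z = 3, with upward unit normal n̂ = ẑ. By Stokes' theorem,

    ∮_C F · dr = ∬_S (∇ × F) · n̂ dS = ∬_D (curl F)_z dA,

where D is the disk x^2 + y^2 ≤ 49.

Compute the curl of F = (-26y, 52x, 26z):
    (∇ × F)_x = ∂F_z/∂y - ∂F_y/∂z = 0,
    (∇ × F)_y = ∂F_x/∂z - ∂F_z/∂x = 0,
    (∇ × F)_z = ∂F_y/∂x - ∂F_x/∂y = 78.

On z = 3, (curl F)_z = 78.

Convert to polar (x = r cos θ, y = r sin θ, dA = r dr dθ); the integrand becomes 78, so

    ∬_D (curl F)_z dA = ∫_0^{2π} ∫_0^{7} (78) · r dr dθ.

Inner (r from 0 to 7): 1911.
Outer (θ from 0 to 2π): 3822π.

Therefore ∮_C F · dr = 3822π.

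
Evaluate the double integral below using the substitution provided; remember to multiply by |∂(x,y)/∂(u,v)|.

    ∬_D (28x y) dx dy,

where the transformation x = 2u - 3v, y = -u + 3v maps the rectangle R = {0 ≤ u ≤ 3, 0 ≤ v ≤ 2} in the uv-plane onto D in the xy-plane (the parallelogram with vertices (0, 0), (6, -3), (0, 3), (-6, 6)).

Compute the Jacobian determinant of (x, y) with respect to (u, v):

    ∂(x,y)/∂(u,v) = | 2  -3 | = (2)(3) - (-3)(-1) = 3.
                   | -1  3 |

Its absolute value is |J| = 3 (the area scaling factor).

Substituting x = 2u - 3v, y = -u + 3v into the integrand,

    28x y → -56u^2 + 252u v - 252v^2,

so the integral becomes

    ∬_R (-56u^2 + 252u v - 252v^2) · |J| du dv = ∫_0^3 ∫_0^2 (-168u^2 + 756u v - 756v^2) dv du.

Inner (v): -336u^2 + 1512u - 2016.
Outer (u): -2268.

Therefore ∬_D (28x y) dx dy = -2268.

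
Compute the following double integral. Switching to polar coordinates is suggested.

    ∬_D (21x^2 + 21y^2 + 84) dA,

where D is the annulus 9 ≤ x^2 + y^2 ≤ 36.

The region D is 3 ≤ r ≤ 6, 0 ≤ θ ≤ 2π in polar coordinates, where x = r cos(θ), y = r sin(θ), and dA = r dr dθ.

Under the substitution, the integrand becomes 21r^2 + 84, so

    ∬_D (21x^2 + 21y^2 + 84) dA = ∫_{0}^{2π} ∫_{3}^{6} (21r^2 + 84) · r dr dθ.

Inner integral (in r): ∫_{3}^{6} (21r^2 + 84) · r dr = 30051/4.

Outer integral (in θ): ∫_{0}^{2π} (30051/4) dθ = 30051π/2.

Therefore ∬_D (21x^2 + 21y^2 + 84) dA = 30051π/2.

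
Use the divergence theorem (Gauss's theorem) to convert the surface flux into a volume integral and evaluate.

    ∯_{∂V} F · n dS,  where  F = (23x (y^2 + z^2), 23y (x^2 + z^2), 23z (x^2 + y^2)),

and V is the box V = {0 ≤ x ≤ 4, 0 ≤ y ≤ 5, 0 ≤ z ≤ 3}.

By the divergence theorem,

    ∯_{∂V} F · n dS = ∭_V (∇ · F) dV.

Compute the divergence:
    ∇ · F = ∂F_x/∂x + ∂F_y/∂y + ∂F_z/∂z = 23y^2 + 23z^2 + 23x^2 + 23z^2 + 23x^2 + 23y^2 = 46x^2 + 46y^2 + 46z^2.

V is a rectangular box, so dV = dx dy dz with 0 ≤ x ≤ 4, 0 ≤ y ≤ 5, 0 ≤ z ≤ 3.

Integrate (46x^2 + 46y^2 + 46z^2) over V as an iterated integral:

    ∭_V (∇·F) dV = ∫_0^{4} ∫_0^{5} ∫_0^{3} (46x^2 + 46y^2 + 46z^2) dz dy dx.

Inner (z from 0 to 3): 138x^2 + 138y^2 + 414.
Middle (y from 0 to 5): 690x^2 + 7820.
Outer (x from 0 to 4): 46000.

Therefore ∯_{∂V} F · n dS = 46000.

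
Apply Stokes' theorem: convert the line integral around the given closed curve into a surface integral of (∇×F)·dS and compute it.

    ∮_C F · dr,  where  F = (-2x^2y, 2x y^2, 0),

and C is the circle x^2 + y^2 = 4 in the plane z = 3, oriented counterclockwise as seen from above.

Let S be the flat disk x^2 + y^2 ≤ 4 in the plane z = 3, with upward unit normal n̂ = ẑ. By Stokes' theorem,

    ∮_C F · dr = ∬_S (∇ × F) · n̂ dS = ∬_D (curl F)_z dA,

where D is the disk x^2 + y^2 ≤ 4.

Compute the curl of F = (-2x^2y, 2x y^2, 0):
    (∇ × F)_x = ∂F_z/∂y - ∂F_y/∂z = 0,
    (∇ × F)_y = ∂F_x/∂z - ∂F_z/∂x = 0,
    (∇ × F)_z = ∂F_y/∂x - ∂F_x/∂y = 2x^2 + 2y^2.

On z = 3, (curl F)_z = 2x^2 + 2y^2.

Convert to polar (x = r cos θ, y = r sin θ, dA = r dr dθ); the integrand becomes 2r^2, so

    ∬_D (curl F)_z dA = ∫_0^{2π} ∫_0^{2} (2r^2) · r dr dθ.

Inner (r from 0 to 2): 8.
Outer (θ from 0 to 2π): 16π.

Therefore ∮_C F · dr = 16π.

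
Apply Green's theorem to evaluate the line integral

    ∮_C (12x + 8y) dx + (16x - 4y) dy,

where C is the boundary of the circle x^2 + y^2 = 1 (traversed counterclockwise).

Green's theorem converts the closed line integral into a double integral over the enclosed region D:

    ∮_C P dx + Q dy = ∬_D (∂Q/∂x - ∂P/∂y) dA.

Here P = 12x + 8y, Q = 16x - 4y, so

    ∂Q/∂x = 16,    ∂P/∂y = 8,
    ∂Q/∂x - ∂P/∂y = 8.

D is the region x^2 + y^2 ≤ 1. Evaluating the double integral:

In polar coordinates (x = r cos θ, y = r sin θ, dA = r dr dθ) the integrand becomes 8, so

    ∬_D (8) dA = ∫_0^{2π} ∫_0^{1} (8) · r dr dθ.

Inner (r from 0 to 1): 4.
Outer (θ from 0 to 2π): 8π.

Therefore ∮_C P dx + Q dy = 8π.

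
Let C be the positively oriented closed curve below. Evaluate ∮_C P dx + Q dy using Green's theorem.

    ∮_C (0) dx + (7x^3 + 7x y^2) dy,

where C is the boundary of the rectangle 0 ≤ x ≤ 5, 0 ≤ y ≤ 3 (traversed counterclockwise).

Green's theorem converts the closed line integral into a double integral over the enclosed region D:

    ∮_C P dx + Q dy = ∬_D (∂Q/∂x - ∂P/∂y) dA.

Here P = 0, Q = 7x^3 + 7x y^2, so

    ∂Q/∂x = 21x^2 + 7y^2,    ∂P/∂y = 0,
    ∂Q/∂x - ∂P/∂y = 21x^2 + 7y^2.

D is the region 0 ≤ x ≤ 5, 0 ≤ y ≤ 3. Evaluating the double integral:

    ∬_D (21x^2 + 7y^2) dA = ∫_0^{5} ∫_0^{3} (21x^2 + 7y^2) dy dx.

Inner (y from 0 to 3): 63x^2 + 63.
Outer (x from 0 to 5): 2940.

Therefore ∮_C P dx + Q dy = 2940.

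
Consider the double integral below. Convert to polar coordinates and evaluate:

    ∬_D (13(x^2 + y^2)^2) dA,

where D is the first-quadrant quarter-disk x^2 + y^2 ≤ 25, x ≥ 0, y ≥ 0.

The region D is 0 ≤ r ≤ 5, 0 ≤ θ ≤ π/2 in polar coordinates, where x = r cos(θ), y = r sin(θ), and dA = r dr dθ.

Under the substitution, the integrand becomes 13r^4, so

    ∬_D (13(x^2 + y^2)^2) dA = ∫_{0}^{π/2} ∫_{0}^{5} (13r^4) · r dr dθ.

Inner integral (in r): ∫_{0}^{5} (13r^4) · r dr = 203125/6.

Outer integral (in θ): ∫_{0}^{π/2} (203125/6) dθ = 203125π/12.

Therefore ∬_D (13(x^2 + y^2)^2) dA = 203125π/12.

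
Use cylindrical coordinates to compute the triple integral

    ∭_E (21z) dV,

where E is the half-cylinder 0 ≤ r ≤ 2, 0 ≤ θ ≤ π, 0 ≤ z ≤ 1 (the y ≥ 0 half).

In cylindrical coordinates, x = r cos(θ), y = r sin(θ), z = z, and dV = r dr dθ dz.

The integrand becomes 21z, so

    ∭_E (21z) dV = ∫_{0}^{π} ∫_{0}^{2} ∫_{0}^{1} (21z) · r dz dr dθ.

Inner (z): 21r/2.
Middle (r from 0 to 2): 21.
Outer (θ): 21π.

Therefore the triple integral equals 21π.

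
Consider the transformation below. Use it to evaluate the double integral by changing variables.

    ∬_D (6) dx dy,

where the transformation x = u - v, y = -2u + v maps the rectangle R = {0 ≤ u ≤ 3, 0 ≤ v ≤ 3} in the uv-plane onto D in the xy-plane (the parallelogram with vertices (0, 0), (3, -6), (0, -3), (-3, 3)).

Compute the Jacobian determinant of (x, y) with respect to (u, v):

    ∂(x,y)/∂(u,v) = | 1  -1 | = (1)(1) - (-1)(-2) = -1.
                   | -2  1 |

Its absolute value is |J| = 1 (the area scaling factor).

Substituting x = u - v, y = -2u + v into the integrand,

    6 → 6,

so the integral becomes

    ∬_R (6) · |J| du dv = ∫_0^3 ∫_0^3 (6) dv du.

Inner (v): 18.
Outer (u): 54.

Therefore ∬_D (6) dx dy = 54.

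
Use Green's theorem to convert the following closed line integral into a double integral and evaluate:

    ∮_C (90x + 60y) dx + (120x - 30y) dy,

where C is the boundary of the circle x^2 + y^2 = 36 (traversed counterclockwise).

Green's theorem converts the closed line integral into a double integral over the enclosed region D:

    ∮_C P dx + Q dy = ∬_D (∂Q/∂x - ∂P/∂y) dA.

Here P = 90x + 60y, Q = 120x - 30y, so

    ∂Q/∂x = 120,    ∂P/∂y = 60,
    ∂Q/∂x - ∂P/∂y = 60.

D is the region x^2 + y^2 ≤ 36. Evaluating the double integral:

In polar coordinates (x = r cos θ, y = r sin θ, dA = r dr dθ) the integrand becomes 60, so

    ∬_D (60) dA = ∫_0^{2π} ∫_0^{6} (60) · r dr dθ.

Inner (r from 0 to 6): 1080.
Outer (θ from 0 to 2π): 2160π.

Therefore ∮_C P dx + Q dy = 2160π.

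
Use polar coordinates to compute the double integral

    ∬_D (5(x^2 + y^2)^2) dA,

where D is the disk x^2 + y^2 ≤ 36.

The region D is 0 ≤ r ≤ 6, 0 ≤ θ ≤ 2π in polar coordinates, where x = r cos(θ), y = r sin(θ), and dA = r dr dθ.

Under the substitution, the integrand becomes 5r^4, so

    ∬_D (5(x^2 + y^2)^2) dA = ∫_{0}^{2π} ∫_{0}^{6} (5r^4) · r dr dθ.

Inner integral (in r): ∫_{0}^{6} (5r^4) · r dr = 38880.

Outer integral (in θ): ∫_{0}^{2π} (38880) dθ = 77760π.

Therefore ∬_D (5(x^2 + y^2)^2) dA = 77760π.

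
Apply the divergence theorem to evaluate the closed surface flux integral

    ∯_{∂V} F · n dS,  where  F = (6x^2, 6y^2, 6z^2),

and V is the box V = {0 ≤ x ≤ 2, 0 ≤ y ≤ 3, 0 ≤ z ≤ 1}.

By the divergence theorem,

    ∯_{∂V} F · n dS = ∭_V (∇ · F) dV.

Compute the divergence:
    ∇ · F = ∂F_x/∂x + ∂F_y/∂y + ∂F_z/∂z = 12x + 12y + 12z.

V is a rectangular box, so dV = dx dy dz with 0 ≤ x ≤ 2, 0 ≤ y ≤ 3, 0 ≤ z ≤ 1.

Integrate (12x + 12y + 12z) over V as an iterated integral:

    ∭_V (∇·F) dV = ∫_0^{2} ∫_0^{3} ∫_0^{1} (12x + 12y + 12z) dz dy dx.

Inner (z from 0 to 1): 12x + 12y + 6.
Middle (y from 0 to 3): 36x + 72.
Outer (x from 0 to 2): 216.

Therefore ∯_{∂V} F · n dS = 216.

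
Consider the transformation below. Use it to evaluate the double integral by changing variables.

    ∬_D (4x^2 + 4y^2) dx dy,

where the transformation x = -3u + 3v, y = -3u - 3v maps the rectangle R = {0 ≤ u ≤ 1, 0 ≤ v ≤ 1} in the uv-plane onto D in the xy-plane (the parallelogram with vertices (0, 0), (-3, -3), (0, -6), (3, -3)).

Compute the Jacobian determinant of (x, y) with respect to (u, v):

    ∂(x,y)/∂(u,v) = | -3  3 | = (-3)(-3) - (3)(-3) = 18.
                   | -3  -3 |

Its absolute value is |J| = 18 (the area scaling factor).

Substituting x = -3u + 3v, y = -3u - 3v into the integrand,

    4x^2 + 4y^2 → 72u^2 + 72v^2,

so the integral becomes

    ∬_R (72u^2 + 72v^2) · |J| du dv = ∫_0^1 ∫_0^1 (1296u^2 + 1296v^2) dv du.

Inner (v): 1296u^2 + 432.
Outer (u): 864.

Therefore ∬_D (4x^2 + 4y^2) dx dy = 864.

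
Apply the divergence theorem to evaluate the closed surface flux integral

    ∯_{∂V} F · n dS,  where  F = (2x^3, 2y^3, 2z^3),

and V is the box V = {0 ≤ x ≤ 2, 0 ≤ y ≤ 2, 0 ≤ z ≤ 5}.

By the divergence theorem,

    ∯_{∂V} F · n dS = ∭_V (∇ · F) dV.

Compute the divergence:
    ∇ · F = ∂F_x/∂x + ∂F_y/∂y + ∂F_z/∂z = 6x^2 + 6y^2 + 6z^2.

V is a rectangular box, so dV = dx dy dz with 0 ≤ x ≤ 2, 0 ≤ y ≤ 2, 0 ≤ z ≤ 5.

Integrate (6x^2 + 6y^2 + 6z^2) over V as an iterated integral:

    ∭_V (∇·F) dV = ∫_0^{2} ∫_0^{2} ∫_0^{5} (6x^2 + 6y^2 + 6z^2) dz dy dx.

Inner (z from 0 to 5): 30x^2 + 30y^2 + 250.
Middle (y from 0 to 2): 60x^2 + 580.
Outer (x from 0 to 2): 1320.

Therefore ∯_{∂V} F · n dS = 1320.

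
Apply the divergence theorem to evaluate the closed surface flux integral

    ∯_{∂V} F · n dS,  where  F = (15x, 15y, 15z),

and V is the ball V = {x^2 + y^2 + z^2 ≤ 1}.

By the divergence theorem,

    ∯_{∂V} F · n dS = ∭_V (∇ · F) dV.

Compute the divergence:
    ∇ · F = ∂F_x/∂x + ∂F_y/∂y + ∂F_z/∂z = 15 + 15 + 15 = 45.

In spherical coordinates, x = ρ sin(φ) cos(θ), y = ρ sin(φ) sin(θ), z = ρ cos(φ), dV = ρ^2 sin(φ) dρ dφ dθ, with 0 ≤ ρ ≤ 1, 0 ≤ φ ≤ π, 0 ≤ θ ≤ 2π.

The integrand, after substitution and multiplying by the volume element, becomes (45) · ρ^2 sin(φ), so

    ∭_V (∇·F) dV = ∫_0^{2π} ∫_0^{π} ∫_0^{1} (45) · ρ^2 sin(φ) dρ dφ dθ.

Inner (ρ from 0 to 1): 15sin(φ).
Middle (φ from 0 to π): 30.
Outer (θ from 0 to 2π): 60π.

Therefore ∯_{∂V} F · n dS = 60π.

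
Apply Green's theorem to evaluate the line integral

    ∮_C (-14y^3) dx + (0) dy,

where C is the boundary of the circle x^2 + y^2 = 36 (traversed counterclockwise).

Green's theorem converts the closed line integral into a double integral over the enclosed region D:

    ∮_C P dx + Q dy = ∬_D (∂Q/∂x - ∂P/∂y) dA.

Here P = -14y^3, Q = 0, so

    ∂Q/∂x = 0,    ∂P/∂y = -42y^2,
    ∂Q/∂x - ∂P/∂y = 42y^2.

D is the region x^2 + y^2 ≤ 36. Evaluating the double integral:

In polar coordinates (x = r cos θ, y = r sin θ, dA = r dr dθ) the integrand becomes 42r^2sin(θ)^2, so

    ∬_D (42y^2) dA = ∫_0^{2π} ∫_0^{6} (42r^2sin(θ)^2) · r dr dθ.

Inner (r from 0 to 6): 13608sin(θ)^2.
Outer (θ from 0 to 2π): 13608π.

Therefore ∮_C P dx + Q dy = 13608π.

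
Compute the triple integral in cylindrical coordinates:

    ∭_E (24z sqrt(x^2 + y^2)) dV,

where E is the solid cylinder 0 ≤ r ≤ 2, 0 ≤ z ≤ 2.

In cylindrical coordinates, x = r cos(θ), y = r sin(θ), z = z, and dV = r dr dθ dz.

The integrand becomes 24r z, so

    ∭_E (24z sqrt(x^2 + y^2)) dV = ∫_{0}^{2π} ∫_{0}^{2} ∫_{0}^{2} (24r z) · r dz dr dθ.

Inner (z): 48r^2.
Middle (r from 0 to 2): 128.
Outer (θ): 256π.

Therefore the triple integral equals 256π.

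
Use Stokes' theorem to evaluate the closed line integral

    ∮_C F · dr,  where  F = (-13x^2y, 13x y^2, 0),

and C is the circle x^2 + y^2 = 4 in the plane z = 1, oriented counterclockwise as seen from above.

Let S be the flat disk x^2 + y^2 ≤ 4 in the plane z = 1, with upward unit normal n̂ = ẑ. By Stokes' theorem,

    ∮_C F · dr = ∬_S (∇ × F) · n̂ dS = ∬_D (curl F)_z dA,

where D is the disk x^2 + y^2 ≤ 4.

Compute the curl of F = (-13x^2y, 13x y^2, 0):
    (∇ × F)_x = ∂F_z/∂y - ∂F_y/∂z = 0,
    (∇ × F)_y = ∂F_x/∂z - ∂F_z/∂x = 0,
    (∇ × F)_z = ∂F_y/∂x - ∂F_x/∂y = 13x^2 + 13y^2.

On z = 1, (curl F)_z = 13x^2 + 13y^2.

Convert to polar (x = r cos θ, y = r sin θ, dA = r dr dθ); the integrand becomes 13r^2, so

    ∬_D (curl F)_z dA = ∫_0^{2π} ∫_0^{2} (13r^2) · r dr dθ.

Inner (r from 0 to 2): 52.
Outer (θ from 0 to 2π): 104π.

Therefore ∮_C F · dr = 104π.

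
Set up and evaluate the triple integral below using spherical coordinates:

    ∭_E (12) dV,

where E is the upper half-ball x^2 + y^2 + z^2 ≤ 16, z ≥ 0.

In spherical coordinates, x = ρ sin(φ) cos(θ), y = ρ sin(φ) sin(θ), z = ρ cos(φ), and dV = ρ^2 sin(φ) dρ dφ dθ.

The integrand becomes 12, so

    ∭_E (12) dV = ∫_{0}^{2π} ∫_{0}^{π/2} ∫_{0}^{4} (12) · ρ^2 sin(φ) dρ dφ dθ.

Inner (ρ): 256sin(φ).
Middle (φ): 256.
Outer (θ): 512π.

Therefore the triple integral equals 512π.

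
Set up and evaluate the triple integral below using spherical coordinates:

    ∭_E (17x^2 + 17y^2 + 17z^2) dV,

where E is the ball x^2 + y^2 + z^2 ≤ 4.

In spherical coordinates, x = ρ sin(φ) cos(θ), y = ρ sin(φ) sin(θ), z = ρ cos(φ), and dV = ρ^2 sin(φ) dρ dφ dθ.

The integrand becomes 17ρ^2, so

    ∭_E (17x^2 + 17y^2 + 17z^2) dV = ∫_{0}^{2π} ∫_{0}^{π} ∫_{0}^{2} (17ρ^2) · ρ^2 sin(φ) dρ dφ dθ.

Inner (ρ): 544sin(φ)/5.
Middle (φ): 1088/5.
Outer (θ): 2176π/5.

Therefore the triple integral equals 2176π/5.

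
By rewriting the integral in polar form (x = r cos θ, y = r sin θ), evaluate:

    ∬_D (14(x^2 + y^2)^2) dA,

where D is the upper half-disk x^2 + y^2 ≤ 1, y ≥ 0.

The region D is 0 ≤ r ≤ 1, 0 ≤ θ ≤ π in polar coordinates, where x = r cos(θ), y = r sin(θ), and dA = r dr dθ.

Under the substitution, the integrand becomes 14r^4, so

    ∬_D (14(x^2 + y^2)^2) dA = ∫_{0}^{π} ∫_{0}^{1} (14r^4) · r dr dθ.

Inner integral (in r): ∫_{0}^{1} (14r^4) · r dr = 7/3.

Outer integral (in θ): ∫_{0}^{π} (7/3) dθ = 7π/3.

Therefore ∬_D (14(x^2 + y^2)^2) dA = 7π/3.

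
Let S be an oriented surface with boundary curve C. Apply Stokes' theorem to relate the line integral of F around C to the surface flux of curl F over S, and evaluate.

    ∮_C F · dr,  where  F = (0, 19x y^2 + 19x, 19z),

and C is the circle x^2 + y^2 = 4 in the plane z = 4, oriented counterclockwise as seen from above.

Let S be the flat disk x^2 + y^2 ≤ 4 in the plane z = 4, with upward unit normal n̂ = ẑ. By Stokes' theorem,

    ∮_C F · dr = ∬_S (∇ × F) · n̂ dS = ∬_D (curl F)_z dA,

where D is the disk x^2 + y^2 ≤ 4.

Compute the curl of F = (0, 19x y^2 + 19x, 19z):
    (∇ × F)_x = ∂F_z/∂y - ∂F_y/∂z = 0,
    (∇ × F)_y = ∂F_x/∂z - ∂F_z/∂x = 0,
    (∇ × F)_z = ∂F_y/∂x - ∂F_x/∂y = 19y^2 + 19.

On z = 4, (curl F)_z = 19y^2 + 19.

Convert to polar (x = r cos θ, y = r sin θ, dA = r dr dθ); the integrand becomes 19r^2sin(θ)^2 + 19, so

    ∬_D (curl F)_z dA = ∫_0^{2π} ∫_0^{2} (19r^2sin(θ)^2 + 19) · r dr dθ.

Inner (r from 0 to 2): 76 - 38cos(2θ).
Outer (θ from 0 to 2π): 152π.

Therefore ∮_C F · dr = 152π.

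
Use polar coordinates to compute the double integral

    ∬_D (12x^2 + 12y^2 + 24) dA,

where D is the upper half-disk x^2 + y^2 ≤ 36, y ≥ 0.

The region D is 0 ≤ r ≤ 6, 0 ≤ θ ≤ π in polar coordinates, where x = r cos(θ), y = r sin(θ), and dA = r dr dθ.

Under the substitution, the integrand becomes 12r^2 + 24, so

    ∬_D (12x^2 + 12y^2 + 24) dA = ∫_{0}^{π} ∫_{0}^{6} (12r^2 + 24) · r dr dθ.

Inner integral (in r): ∫_{0}^{6} (12r^2 + 24) · r dr = 4320.

Outer integral (in θ): ∫_{0}^{π} (4320) dθ = 4320π.

Therefore ∬_D (12x^2 + 12y^2 + 24) dA = 4320π.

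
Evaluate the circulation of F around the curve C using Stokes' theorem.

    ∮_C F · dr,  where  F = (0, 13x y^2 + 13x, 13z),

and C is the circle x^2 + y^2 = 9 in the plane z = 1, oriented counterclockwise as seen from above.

Let S be the flat disk x^2 + y^2 ≤ 9 in the plane z = 1, with upward unit normal n̂ = ẑ. By Stokes' theorem,

    ∮_C F · dr = ∬_S (∇ × F) · n̂ dS = ∬_D (curl F)_z dA,

where D is the disk x^2 + y^2 ≤ 9.

Compute the curl of F = (0, 13x y^2 + 13x, 13z):
    (∇ × F)_x = ∂F_z/∂y - ∂F_y/∂z = 0,
    (∇ × F)_y = ∂F_x/∂z - ∂F_z/∂x = 0,
    (∇ × F)_z = ∂F_y/∂x - ∂F_x/∂y = 13y^2 + 13.

On z = 1, (curl F)_z = 13y^2 + 13.

Convert to polar (x = r cos θ, y = r sin θ, dA = r dr dθ); the integrand becomes 13r^2sin(θ)^2 + 13, so

    ∬_D (curl F)_z dA = ∫_0^{2π} ∫_0^{3} (13r^2sin(θ)^2 + 13) · r dr dθ.

Inner (r from 0 to 3): 1053sin(θ)^2/4 + 117/2.
Outer (θ from 0 to 2π): 1521π/4.

Therefore ∮_C F · dr = 1521π/4.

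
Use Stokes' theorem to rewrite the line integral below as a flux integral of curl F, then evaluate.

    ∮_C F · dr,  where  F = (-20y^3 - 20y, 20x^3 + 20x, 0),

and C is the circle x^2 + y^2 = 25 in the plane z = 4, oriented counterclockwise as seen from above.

Let S be the flat disk x^2 + y^2 ≤ 25 in the plane z = 4, with upward unit normal n̂ = ẑ. By Stokes' theorem,

    ∮_C F · dr = ∬_S (∇ × F) · n̂ dS = ∬_D (curl F)_z dA,

where D is the disk x^2 + y^2 ≤ 25.

Compute the curl of F = (-20y^3 - 20y, 20x^3 + 20x, 0):
    (∇ × F)_x = ∂F_z/∂y - ∂F_y/∂z = 0,
    (∇ × F)_y = ∂F_x/∂z - ∂F_z/∂x = 0,
    (∇ × F)_z = ∂F_y/∂x - ∂F_x/∂y = 60x^2 + 60y^2 + 40.

On z = 4, (curl F)_z = 60x^2 + 60y^2 + 40.

Convert to polar (x = r cos θ, y = r sin θ, dA = r dr dθ); the integrand becomes 60r^2 + 40, so

    ∬_D (curl F)_z dA = ∫_0^{2π} ∫_0^{5} (60r^2 + 40) · r dr dθ.

Inner (r from 0 to 5): 9875.
Outer (θ from 0 to 2π): 19750π.

Therefore ∮_C F · dr = 19750π.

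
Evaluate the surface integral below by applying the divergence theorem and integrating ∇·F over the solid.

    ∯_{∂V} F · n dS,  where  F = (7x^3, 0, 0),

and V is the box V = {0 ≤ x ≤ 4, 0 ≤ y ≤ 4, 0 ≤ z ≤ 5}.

By the divergence theorem,

    ∯_{∂V} F · n dS = ∭_V (∇ · F) dV.

Compute the divergence:
    ∇ · F = ∂F_x/∂x + ∂F_y/∂y + ∂F_z/∂z = 21x^2 + 0 + 0 = 21x^2.

V is a rectangular box, so dV = dx dy dz with 0 ≤ x ≤ 4, 0 ≤ y ≤ 4, 0 ≤ z ≤ 5.

Integrate (21x^2) over V as an iterated integral:

    ∭_V (∇·F) dV = ∫_0^{4} ∫_0^{4} ∫_0^{5} (21x^2) dz dy dx.

Inner (z from 0 to 5): 105x^2.
Middle (y from 0 to 4): 420x^2.
Outer (x from 0 to 4): 8960.

Therefore ∯_{∂V} F · n dS = 8960.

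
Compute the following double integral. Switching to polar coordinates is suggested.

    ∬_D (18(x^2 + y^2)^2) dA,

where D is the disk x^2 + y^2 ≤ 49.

The region D is 0 ≤ r ≤ 7, 0 ≤ θ ≤ 2π in polar coordinates, where x = r cos(θ), y = r sin(θ), and dA = r dr dθ.

Under the substitution, the integrand becomes 18r^4, so

    ∬_D (18(x^2 + y^2)^2) dA = ∫_{0}^{2π} ∫_{0}^{7} (18r^4) · r dr dθ.

Inner integral (in r): ∫_{0}^{7} (18r^4) · r dr = 352947.

Outer integral (in θ): ∫_{0}^{2π} (352947) dθ = 705894π.

Therefore ∬_D (18(x^2 + y^2)^2) dA = 705894π.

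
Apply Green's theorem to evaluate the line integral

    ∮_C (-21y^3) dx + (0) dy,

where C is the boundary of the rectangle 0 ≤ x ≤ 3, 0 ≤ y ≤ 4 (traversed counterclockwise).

Green's theorem converts the closed line integral into a double integral over the enclosed region D:

    ∮_C P dx + Q dy = ∬_D (∂Q/∂x - ∂P/∂y) dA.

Here P = -21y^3, Q = 0, so

    ∂Q/∂x = 0,    ∂P/∂y = -63y^2,
    ∂Q/∂x - ∂P/∂y = 63y^2.

D is the region 0 ≤ x ≤ 3, 0 ≤ y ≤ 4. Evaluating the double integral:

    ∬_D (63y^2) dA = ∫_0^{3} ∫_0^{4} (63y^2) dy dx.

Inner (y from 0 to 4): 1344.
Outer (x from 0 to 3): 4032.

Therefore ∮_C P dx + Q dy = 4032.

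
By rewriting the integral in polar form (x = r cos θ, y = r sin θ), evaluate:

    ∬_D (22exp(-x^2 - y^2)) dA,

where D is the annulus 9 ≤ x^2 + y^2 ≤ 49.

The region D is 3 ≤ r ≤ 7, 0 ≤ θ ≤ 2π in polar coordinates, where x = r cos(θ), y = r sin(θ), and dA = r dr dθ.

Under the substitution, the integrand becomes 22exp(-r^2), so

    ∬_D (22exp(-x^2 - y^2)) dA = ∫_{0}^{2π} ∫_{3}^{7} (22exp(-r^2)) · r dr dθ.

Inner integral (in r): ∫_{3}^{7} (22exp(-r^2)) · r dr = -(11 - 11exp(40))exp(-49).

Outer integral (in θ): ∫_{0}^{2π} (-(11 - 11exp(40))exp(-49)) dθ = -22π (1 - exp(40))exp(-49).

Therefore ∬_D (22exp(-x^2 - y^2)) dA = -22π (1 - exp(40))exp(-49).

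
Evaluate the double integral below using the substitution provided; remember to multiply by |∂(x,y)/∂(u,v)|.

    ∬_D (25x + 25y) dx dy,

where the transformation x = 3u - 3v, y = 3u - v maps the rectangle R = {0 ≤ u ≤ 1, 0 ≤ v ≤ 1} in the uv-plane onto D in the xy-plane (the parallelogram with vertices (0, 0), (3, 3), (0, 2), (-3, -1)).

Compute the Jacobian determinant of (x, y) with respect to (u, v):

    ∂(x,y)/∂(u,v) = | 3  -3 | = (3)(-1) - (-3)(3) = 6.
                   | 3  -1 |

Its absolute value is |J| = 6 (the area scaling factor).

Substituting x = 3u - 3v, y = 3u - v into the integrand,

    25x + 25y → 150u - 100v,

so the integral becomes

    ∬_R (150u - 100v) · |J| du dv = ∫_0^1 ∫_0^1 (900u - 600v) dv du.

Inner (v): 900u - 300.
Outer (u): 150.

Therefore ∬_D (25x + 25y) dx dy = 150.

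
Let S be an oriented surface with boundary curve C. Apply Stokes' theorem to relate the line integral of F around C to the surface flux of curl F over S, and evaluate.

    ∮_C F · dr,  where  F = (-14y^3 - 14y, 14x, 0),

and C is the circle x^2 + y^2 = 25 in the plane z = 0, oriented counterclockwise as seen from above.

Let S be the flat disk x^2 + y^2 ≤ 25 in the plane z = 0, with upward unit normal n̂ = ẑ. By Stokes' theorem,

    ∮_C F · dr = ∬_S (∇ × F) · n̂ dS = ∬_D (curl F)_z dA,

where D is the disk x^2 + y^2 ≤ 25.

Compute the curl of F = (-14y^3 - 14y, 14x, 0):
    (∇ × F)_x = ∂F_z/∂y - ∂F_y/∂z = 0,
    (∇ × F)_y = ∂F_x/∂z - ∂F_z/∂x = 0,
    (∇ × F)_z = ∂F_y/∂x - ∂F_x/∂y = 42y^2 + 28.

On z = 0, (curl F)_z = 42y^2 + 28.

Convert to polar (x = r cos θ, y = r sin θ, dA = r dr dθ); the integrand becomes 42r^2sin(θ)^2 + 28, so

    ∬_D (curl F)_z dA = ∫_0^{2π} ∫_0^{5} (42r^2sin(θ)^2 + 28) · r dr dθ.

Inner (r from 0 to 5): 13125sin(θ)^2/2 + 350.
Outer (θ from 0 to 2π): 14525π/2.

Therefore ∮_C F · dr = 14525π/2.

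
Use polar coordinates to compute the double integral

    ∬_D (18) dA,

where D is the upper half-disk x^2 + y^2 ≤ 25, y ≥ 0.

The region D is 0 ≤ r ≤ 5, 0 ≤ θ ≤ π in polar coordinates, where x = r cos(θ), y = r sin(θ), and dA = r dr dθ.

Under the substitution, the integrand becomes 18, so

    ∬_D (18) dA = ∫_{0}^{π} ∫_{0}^{5} (18) · r dr dθ.

Inner integral (in r): ∫_{0}^{5} (18) · r dr = 225.

Outer integral (in θ): ∫_{0}^{π} (225) dθ = 225π.

Therefore ∬_D (18) dA = 225π.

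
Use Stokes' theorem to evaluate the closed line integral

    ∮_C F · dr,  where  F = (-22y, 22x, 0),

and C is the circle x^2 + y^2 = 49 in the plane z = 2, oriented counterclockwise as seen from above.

Let S be the flat disk x^2 + y^2 ≤ 49 in the plane z = 2, with upward unit normal n̂ = ẑ. By Stokes' theorem,

    ∮_C F · dr = ∬_S (∇ × F) · n̂ dS = ∬_D (curl F)_z dA,

where D is the disk x^2 + y^2 ≤ 49.

Compute the curl of F = (-22y, 22x, 0):
    (∇ × F)_x = ∂F_z/∂y - ∂F_y/∂z = 0,
    (∇ × F)_y = ∂F_x/∂z - ∂F_z/∂x = 0,
    (∇ × F)_z = ∂F_y/∂x - ∂F_x/∂y = 44.

On z = 2, (curl F)_z = 44.

Convert to polar (x = r cos θ, y = r sin θ, dA = r dr dθ); the integrand becomes 44, so

    ∬_D (curl F)_z dA = ∫_0^{2π} ∫_0^{7} (44) · r dr dθ.

Inner (r from 0 to 7): 1078.
Outer (θ from 0 to 2π): 2156π.

Therefore ∮_C F · dr = 2156π.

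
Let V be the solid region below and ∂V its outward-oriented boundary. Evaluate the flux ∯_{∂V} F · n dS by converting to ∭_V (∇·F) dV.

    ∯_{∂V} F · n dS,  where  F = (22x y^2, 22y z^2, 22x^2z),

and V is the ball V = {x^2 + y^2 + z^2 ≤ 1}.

By the divergence theorem,

    ∯_{∂V} F · n dS = ∭_V (∇ · F) dV.

Compute the divergence:
    ∇ · F = ∂F_x/∂x + ∂F_y/∂y + ∂F_z/∂z = 22y^2 + 22z^2 + 22x^2 = 22x^2 + 22y^2 + 22z^2.

In spherical coordinates, x = ρ sin(φ) cos(θ), y = ρ sin(φ) sin(θ), z = ρ cos(φ), dV = ρ^2 sin(φ) dρ dφ dθ, with 0 ≤ ρ ≤ 1, 0 ≤ φ ≤ π, 0 ≤ θ ≤ 2π.

The integrand, after substitution and multiplying by the volume element, becomes (22ρ^2) · ρ^2 sin(φ), so

    ∭_V (∇·F) dV = ∫_0^{2π} ∫_0^{π} ∫_0^{1} (22ρ^2) · ρ^2 sin(φ) dρ dφ dθ.

Inner (ρ from 0 to 1): 22sin(φ)/5.
Middle (φ from 0 to π): 44/5.
Outer (θ from 0 to 2π): 88π/5.

Therefore ∯_{∂V} F · n dS = 88π/5.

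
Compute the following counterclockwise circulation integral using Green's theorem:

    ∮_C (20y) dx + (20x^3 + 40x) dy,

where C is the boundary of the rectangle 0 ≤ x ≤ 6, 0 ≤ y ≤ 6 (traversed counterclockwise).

Green's theorem converts the closed line integral into a double integral over the enclosed region D:

    ∮_C P dx + Q dy = ∬_D (∂Q/∂x - ∂P/∂y) dA.

Here P = 20y, Q = 20x^3 + 40x, so

    ∂Q/∂x = 60x^2 + 40,    ∂P/∂y = 20,
    ∂Q/∂x - ∂P/∂y = 60x^2 + 20.

D is the region 0 ≤ x ≤ 6, 0 ≤ y ≤ 6. Evaluating the double integral:

    ∬_D (60x^2 + 20) dA = ∫_0^{6} ∫_0^{6} (60x^2 + 20) dy dx.

Inner (y from 0 to 6): 360x^2 + 120.
Outer (x from 0 to 6): 26640.

Therefore ∮_C P dx + Q dy = 26640.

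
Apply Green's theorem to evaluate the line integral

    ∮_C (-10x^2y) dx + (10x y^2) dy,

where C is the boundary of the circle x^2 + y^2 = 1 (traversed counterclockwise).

Green's theorem converts the closed line integral into a double integral over the enclosed region D:

    ∮_C P dx + Q dy = ∬_D (∂Q/∂x - ∂P/∂y) dA.

Here P = -10x^2y, Q = 10x y^2, so

    ∂Q/∂x = 10y^2,    ∂P/∂y = -10x^2,
    ∂Q/∂x - ∂P/∂y = 10x^2 + 10y^2.

D is the region x^2 + y^2 ≤ 1. Evaluating the double integral:

In polar coordinates (x = r cos θ, y = r sin θ, dA = r dr dθ) the integrand becomes 10r^2, so

    ∬_D (10x^2 + 10y^2) dA = ∫_0^{2π} ∫_0^{1} (10r^2) · r dr dθ.

Inner (r from 0 to 1): 5/2.
Outer (θ from 0 to 2π): 5π.

Therefore ∮_C P dx + Q dy = 5π.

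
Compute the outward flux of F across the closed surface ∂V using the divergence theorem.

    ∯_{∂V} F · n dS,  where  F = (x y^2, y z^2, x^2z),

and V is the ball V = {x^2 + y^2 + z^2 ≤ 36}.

By the divergence theorem,

    ∯_{∂V} F · n dS = ∭_V (∇ · F) dV.

Compute the divergence:
    ∇ · F = ∂F_x/∂x + ∂F_y/∂y + ∂F_z/∂z = y^2 + z^2 + x^2 = x^2 + y^2 + z^2.

In spherical coordinates, x = ρ sin(φ) cos(θ), y = ρ sin(φ) sin(θ), z = ρ cos(φ), dV = ρ^2 sin(φ) dρ dφ dθ, with 0 ≤ ρ ≤ 6, 0 ≤ φ ≤ π, 0 ≤ θ ≤ 2π.

The integrand, after substitution and multiplying by the volume element, becomes (ρ^2) · ρ^2 sin(φ), so

    ∭_V (∇·F) dV = ∫_0^{2π} ∫_0^{π} ∫_0^{6} (ρ^2) · ρ^2 sin(φ) dρ dφ dθ.

Inner (ρ from 0 to 6): 7776sin(φ)/5.
Middle (φ from 0 to π): 15552/5.
Outer (θ from 0 to 2π): 31104π/5.

Therefore ∯_{∂V} F · n dS = 31104π/5.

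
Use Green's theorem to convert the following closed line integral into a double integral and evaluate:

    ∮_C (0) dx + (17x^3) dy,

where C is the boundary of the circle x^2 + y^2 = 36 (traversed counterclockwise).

Green's theorem converts the closed line integral into a double integral over the enclosed region D:

    ∮_C P dx + Q dy = ∬_D (∂Q/∂x - ∂P/∂y) dA.

Here P = 0, Q = 17x^3, so

    ∂Q/∂x = 51x^2,    ∂P/∂y = 0,
    ∂Q/∂x - ∂P/∂y = 51x^2.

D is the region x^2 + y^2 ≤ 36. Evaluating the double integral:

In polar coordinates (x = r cos θ, y = r sin θ, dA = r dr dθ) the integrand becomes 51r^2cos(θ)^2, so

    ∬_D (51x^2) dA = ∫_0^{2π} ∫_0^{6} (51r^2cos(θ)^2) · r dr dθ.

Inner (r from 0 to 6): 16524cos(θ)^2.
Outer (θ from 0 to 2π): 16524π.

Therefore ∮_C P dx + Q dy = 16524π.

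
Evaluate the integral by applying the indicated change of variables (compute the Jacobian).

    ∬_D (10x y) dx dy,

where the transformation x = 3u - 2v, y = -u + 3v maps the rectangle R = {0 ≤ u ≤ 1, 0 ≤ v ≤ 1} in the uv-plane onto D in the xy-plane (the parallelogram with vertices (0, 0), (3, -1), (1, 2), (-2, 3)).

Compute the Jacobian determinant of (x, y) with respect to (u, v):

    ∂(x,y)/∂(u,v) = | 3  -2 | = (3)(3) - (-2)(-1) = 7.
                   | -1  3 |

Its absolute value is |J| = 7 (the area scaling factor).

Substituting x = 3u - 2v, y = -u + 3v into the integrand,

    10x y → -30u^2 + 110u v - 60v^2,

so the integral becomes

    ∬_R (-30u^2 + 110u v - 60v^2) · |J| du dv = ∫_0^1 ∫_0^1 (-210u^2 + 770u v - 420v^2) dv du.

Inner (v): -210u^2 + 385u - 140.
Outer (u): -35/2.

Therefore ∬_D (10x y) dx dy = -35/2.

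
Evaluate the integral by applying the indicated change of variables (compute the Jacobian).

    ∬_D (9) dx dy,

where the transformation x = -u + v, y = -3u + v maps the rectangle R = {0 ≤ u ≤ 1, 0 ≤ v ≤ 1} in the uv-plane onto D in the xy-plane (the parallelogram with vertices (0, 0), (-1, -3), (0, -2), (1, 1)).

Compute the Jacobian determinant of (x, y) with respect to (u, v):

    ∂(x,y)/∂(u,v) = | -1  1 | = (-1)(1) - (1)(-3) = 2.
                   | -3  1 |

Its absolute value is |J| = 2 (the area scaling factor).

Substituting x = -u + v, y = -3u + v into the integrand,

    9 → 9,

so the integral becomes

    ∬_R (9) · |J| du dv = ∫_0^1 ∫_0^1 (18) dv du.

Inner (v): 18.
Outer (u): 18.

Therefore ∬_D (9) dx dy = 18.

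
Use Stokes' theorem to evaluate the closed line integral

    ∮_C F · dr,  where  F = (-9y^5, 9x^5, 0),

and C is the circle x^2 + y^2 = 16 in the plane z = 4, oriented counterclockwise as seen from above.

Let S be the flat disk x^2 + y^2 ≤ 16 in the plane z = 4, with upward unit normal n̂ = ẑ. By Stokes' theorem,

    ∮_C F · dr = ∬_S (∇ × F) · n̂ dS = ∬_D (curl F)_z dA,

where D is the disk x^2 + y^2 ≤ 16.

Compute the curl of F = (-9y^5, 9x^5, 0):
    (∇ × F)_x = ∂F_z/∂y - ∂F_y/∂z = 0,
    (∇ × F)_y = ∂F_x/∂z - ∂F_z/∂x = 0,
    (∇ × F)_z = ∂F_y/∂x - ∂F_x/∂y = 45x^4 + 45y^4.

On z = 4, (curl F)_z = 45x^4 + 45y^4.

Convert to polar (x = r cos θ, y = r sin θ, dA = r dr dθ); the integrand becomes 45r^4(sin(θ)^4 + cos(θ)^4), so

    ∬_D (curl F)_z dA = ∫_0^{2π} ∫_0^{4} (45r^4(sin(θ)^4 + cos(θ)^4)) · r dr dθ.

Inner (r from 0 to 4): 30720sin(θ)^4 + 30720cos(θ)^4.
Outer (θ from 0 to 2π): 46080π.

Therefore ∮_C F · dr = 46080π.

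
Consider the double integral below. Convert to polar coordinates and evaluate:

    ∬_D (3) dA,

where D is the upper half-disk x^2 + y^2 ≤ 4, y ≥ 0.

The region D is 0 ≤ r ≤ 2, 0 ≤ θ ≤ π in polar coordinates, where x = r cos(θ), y = r sin(θ), and dA = r dr dθ.

Under the substitution, the integrand becomes 3, so

    ∬_D (3) dA = ∫_{0}^{π} ∫_{0}^{2} (3) · r dr dθ.

Inner integral (in r): ∫_{0}^{2} (3) · r dr = 6.

Outer integral (in θ): ∫_{0}^{π} (6) dθ = 6π.

Therefore ∬_D (3) dA = 6π.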